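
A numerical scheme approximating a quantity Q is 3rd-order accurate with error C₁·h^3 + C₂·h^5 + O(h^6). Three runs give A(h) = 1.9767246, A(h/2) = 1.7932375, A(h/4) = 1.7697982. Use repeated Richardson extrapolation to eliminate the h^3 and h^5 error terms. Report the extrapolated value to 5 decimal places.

1.76643

First eliminate the h^3 term (factor 2^3 = 8):
  B₁ = (8·1.7932375 − 1.9767246)/7 = 1.7670251
  B₂ = (8·1.7697982 − 1.7932375)/7 = 1.7664497
Then eliminate the h^5 term (factor 2^5 = 32):
  (32·1.7664497 − 1.7670251)/31 = 1.7664311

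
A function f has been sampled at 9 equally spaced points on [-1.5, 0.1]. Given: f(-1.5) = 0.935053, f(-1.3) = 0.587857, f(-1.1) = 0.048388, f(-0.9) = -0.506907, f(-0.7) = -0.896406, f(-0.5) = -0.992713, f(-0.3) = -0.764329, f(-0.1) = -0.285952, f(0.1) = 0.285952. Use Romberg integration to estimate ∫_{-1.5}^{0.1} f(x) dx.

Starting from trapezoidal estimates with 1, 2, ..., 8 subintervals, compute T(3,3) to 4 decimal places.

-0.4527

T(0,0) (trapezoid, 1 panel, h=1.6000): 0.976804
T(1,0) (trapezoid, 2 panels, h=0.8000): -0.228723
T(2,0) (trapezoid, 4 panels, h=0.4000): -0.400738
T(3,0) (trapezoid, 8 panels, h=0.2000): -0.439912
T(1,1) = -0.228723 + (-0.228723 − 0.976804)/3 = -0.630565
T(2,1) = -0.400738 + (-0.400738 − (-0.228723))/3 = -0.458076
T(3,1) = -0.439912 + (-0.439912 − (-0.400738))/3 = -0.452970
T(2,2) = -0.458076 + (-0.458076 − (-0.630565))/15 = -0.446577
T(3,2) = -0.452970 + (-0.452970 − (-0.458076))/15 = -0.452630
T(3,3) = -0.452630 + (-0.452630 − (-0.446577))/63 = -0.452726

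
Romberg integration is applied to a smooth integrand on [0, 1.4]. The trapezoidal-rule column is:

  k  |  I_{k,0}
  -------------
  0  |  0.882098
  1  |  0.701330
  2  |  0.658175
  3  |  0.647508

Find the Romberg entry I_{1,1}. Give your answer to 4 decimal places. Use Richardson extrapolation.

I_{1,1} = (4·0.701330 − 0.882098) / 3 = 0.641074
(Column j=1 coincides with Simpson's rule on the same nodes.)

0.6411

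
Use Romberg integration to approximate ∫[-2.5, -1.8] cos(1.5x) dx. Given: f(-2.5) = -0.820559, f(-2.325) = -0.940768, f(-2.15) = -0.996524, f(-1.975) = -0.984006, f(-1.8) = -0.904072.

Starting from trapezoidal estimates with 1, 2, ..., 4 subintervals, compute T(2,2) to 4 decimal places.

T(0,0) (trapezoid, 1 panel, h=0.7000): -0.603621
T(1,0) (trapezoid, 2 panels, h=0.3500): -0.650594
T(2,0) (trapezoid, 4 panels, h=0.1750): -0.662132
T(1,1) = -0.650594 + (-0.650594 − (-0.603621))/3 = -0.666252
T(2,1) = -0.662132 + (-0.662132 − (-0.650594))/3 = -0.665978
T(2,2) = -0.665978 + (-0.665978 − (-0.666252))/15 = -0.665960

-0.6660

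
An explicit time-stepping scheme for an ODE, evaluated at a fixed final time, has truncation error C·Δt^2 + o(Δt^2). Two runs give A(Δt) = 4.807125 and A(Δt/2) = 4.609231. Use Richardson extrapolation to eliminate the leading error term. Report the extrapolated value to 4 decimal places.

4.5433

Extrapolated value = (4·A(Δt/2) − A(Δt)) / (4 − 1)
= (4·4.609231 − 4.807125) / 3
= 13.629799 / 3 = 4.543266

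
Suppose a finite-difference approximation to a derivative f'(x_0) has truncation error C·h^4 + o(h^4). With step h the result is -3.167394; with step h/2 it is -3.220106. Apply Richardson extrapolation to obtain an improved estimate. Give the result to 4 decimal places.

-3.2236

Extrapolated value = (16·A(h/2) − A(h)) / (16 − 1)
= (16·(-3.220106) − (-3.167394)) / 15
= -48.354302 / 15 = -3.223620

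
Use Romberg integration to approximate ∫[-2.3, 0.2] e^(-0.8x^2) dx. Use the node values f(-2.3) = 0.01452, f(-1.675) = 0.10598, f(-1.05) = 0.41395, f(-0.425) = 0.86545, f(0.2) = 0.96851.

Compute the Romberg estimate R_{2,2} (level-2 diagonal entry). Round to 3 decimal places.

1.193

R_{0,0} (trapezoid, 1 panel, h=2.5000): 1.22879
R_{1,0} (trapezoid, 2 panels, h=1.2500): 1.13183
R_{2,0} (trapezoid, 4 panels, h=0.6250): 1.17306
R_{1,1} = 1.13183 + (1.13183 − 1.22879)/3 = 1.09951
R_{2,1} = 1.17306 + (1.17306 − 1.13183)/3 = 1.18680
R_{2,2} = 1.18680 + (1.18680 − 1.09951)/15 = 1.19262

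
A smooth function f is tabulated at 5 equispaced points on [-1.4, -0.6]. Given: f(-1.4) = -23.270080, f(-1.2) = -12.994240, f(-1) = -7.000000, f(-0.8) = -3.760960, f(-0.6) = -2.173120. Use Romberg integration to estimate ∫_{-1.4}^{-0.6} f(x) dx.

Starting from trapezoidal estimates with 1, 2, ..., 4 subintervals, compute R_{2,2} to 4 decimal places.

-7.0957

R_{0,0} (trapezoid, 1 panel, h=0.8000): -10.177280
R_{1,0} (trapezoid, 2 panels, h=0.4000): -7.888640
R_{2,0} (trapezoid, 4 panels, h=0.2000): -7.295360
R_{1,1} = -7.888640 + (-7.888640 − (-10.177280))/3 = -7.125760
R_{2,1} = -7.295360 + (-7.295360 − (-7.888640))/3 = -7.097600
R_{2,2} = -7.097600 + (-7.097600 − (-7.125760))/15 = -7.095723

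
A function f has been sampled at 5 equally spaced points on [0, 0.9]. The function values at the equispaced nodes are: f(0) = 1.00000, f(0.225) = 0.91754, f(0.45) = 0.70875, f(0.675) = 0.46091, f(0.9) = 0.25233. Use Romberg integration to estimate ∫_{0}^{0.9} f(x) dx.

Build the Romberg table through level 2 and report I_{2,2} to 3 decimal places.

I_{0,0} (trapezoid, 1 panel, h=0.9000): 0.56355
I_{1,0} (trapezoid, 2 panels, h=0.4500): 0.60071
I_{2,0} (trapezoid, 4 panels, h=0.2250): 0.61051
I_{1,1} = 0.60071 + (0.60071 − 0.56355)/3 = 0.61310
I_{2,1} = 0.61051 + (0.61051 − 0.60071)/3 = 0.61378
I_{2,2} = 0.61378 + (0.61378 − 0.61310)/15 = 0.61383

0.614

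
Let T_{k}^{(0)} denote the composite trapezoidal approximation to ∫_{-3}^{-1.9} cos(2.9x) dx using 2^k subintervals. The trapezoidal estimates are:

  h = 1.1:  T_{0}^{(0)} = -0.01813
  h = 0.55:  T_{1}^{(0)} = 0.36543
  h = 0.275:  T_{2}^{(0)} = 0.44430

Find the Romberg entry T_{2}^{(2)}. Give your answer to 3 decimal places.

0.469

T_{1}^{(1)} = 0.36543 + (0.36543 − (-0.01813))/3 = 0.49328
T_{2}^{(1)} = 0.44430 + (0.44430 − 0.36543)/3 = 0.47059
T_{2}^{(2)} = 0.47059 + (0.47059 − 0.49328)/15 = 0.46908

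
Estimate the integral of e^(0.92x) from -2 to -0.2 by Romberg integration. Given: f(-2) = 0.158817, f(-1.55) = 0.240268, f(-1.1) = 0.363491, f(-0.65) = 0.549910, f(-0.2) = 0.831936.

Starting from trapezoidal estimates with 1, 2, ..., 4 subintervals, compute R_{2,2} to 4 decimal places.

0.7317

R_{0,0} (trapezoid, 1 panel, h=1.8000): 0.891678
R_{1,0} (trapezoid, 2 panels, h=0.9000): 0.772981
R_{2,0} (trapezoid, 4 panels, h=0.4500): 0.742070
R_{1,1} = 0.772981 + (0.772981 − 0.891678)/3 = 0.733415
R_{2,1} = 0.742070 + (0.742070 − 0.772981)/3 = 0.731766
R_{2,2} = 0.731766 + (0.731766 − 0.733415)/15 = 0.731656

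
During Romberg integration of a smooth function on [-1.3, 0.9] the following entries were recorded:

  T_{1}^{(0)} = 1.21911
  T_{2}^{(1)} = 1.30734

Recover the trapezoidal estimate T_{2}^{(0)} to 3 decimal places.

From T_{2}^{(1)} = (4·T_{2}^{(0)} − T_{1}^{(0)})/3, solve for T_{2}^{(0)}:
4·T_{2}^{(0)} = 3·1.30734 + 1.21911 = 5.14113
T_{2}^{(0)} = 1.28528

1.285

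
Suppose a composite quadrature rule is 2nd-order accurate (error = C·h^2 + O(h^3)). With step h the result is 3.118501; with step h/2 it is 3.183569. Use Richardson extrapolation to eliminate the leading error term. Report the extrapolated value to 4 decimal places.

The leading error scales as h^2; refining by a factor of 2 reduces it by 2^2 = 4.
Extrapolated value = (4·A(h/2) − A(h)) / (4 − 1)
= (4·3.183569 − 3.118501) / 3
= 9.615775 / 3 = 3.205258

3.2053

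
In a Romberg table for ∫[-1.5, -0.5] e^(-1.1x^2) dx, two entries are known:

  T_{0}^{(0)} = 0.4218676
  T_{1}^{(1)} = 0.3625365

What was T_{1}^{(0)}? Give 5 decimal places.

From T_{1}^{(1)} = (4·T_{1}^{(0)} − T_{0}^{(0)})/3, solve for T_{1}^{(0)}:
4·T_{1}^{(0)} = 3·0.3625365 + 0.4218676 = 1.5094771
T_{1}^{(0)} = 0.3773693

0.37737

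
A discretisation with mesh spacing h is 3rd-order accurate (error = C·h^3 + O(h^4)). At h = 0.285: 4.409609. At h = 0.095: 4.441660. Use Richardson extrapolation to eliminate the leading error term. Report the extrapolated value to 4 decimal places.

The leading error scales as h^3; refining by a factor of 3 reduces it by 3^3 = 27.
Extrapolated value = (27·A(h/3) − A(h)) / (27 − 1)
= (27·4.441660 − 4.409609) / 26
= 115.515211 / 26 = 4.442893

4.4429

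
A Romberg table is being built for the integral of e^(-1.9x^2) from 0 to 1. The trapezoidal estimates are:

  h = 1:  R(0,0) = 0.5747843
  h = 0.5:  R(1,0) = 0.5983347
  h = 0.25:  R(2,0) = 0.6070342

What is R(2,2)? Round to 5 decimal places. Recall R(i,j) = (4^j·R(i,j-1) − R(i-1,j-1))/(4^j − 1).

R(1,1) = (4·0.5983347 − 0.5747843) / 3 = 0.6061848
R(2,1) = (4·0.6070342 − 0.5983347) / 3 = 0.6099340
R(2,2) = (16·0.6099340 − 0.6061848) / 15 = 0.6101839

0.61018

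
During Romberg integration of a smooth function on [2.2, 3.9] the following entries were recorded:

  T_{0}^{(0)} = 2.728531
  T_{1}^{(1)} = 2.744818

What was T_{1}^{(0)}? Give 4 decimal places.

From T_{1}^{(1)} = (4·T_{1}^{(0)} − T_{0}^{(0)})/3, solve for T_{1}^{(0)}:
4·T_{1}^{(0)} = 3·2.744818 + 2.728531 = 10.962985
T_{1}^{(0)} = 2.740746

2.7407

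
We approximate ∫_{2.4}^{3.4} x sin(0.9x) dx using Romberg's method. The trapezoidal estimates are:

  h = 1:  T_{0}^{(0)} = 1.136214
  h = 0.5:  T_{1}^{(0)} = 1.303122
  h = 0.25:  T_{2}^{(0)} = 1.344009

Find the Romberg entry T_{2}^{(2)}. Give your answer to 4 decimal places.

1.3576

Richardson extrapolation on the trapezoidal column (denominator 4−1=3):
T_{1}^{(1)} = 1.303122 + (1.303122 − 1.136214)/3 = 1.358758
T_{2}^{(1)} = (4·1.344009 − 1.303122) / 3 = 1.357638
T_{2}^{(2)} = (16·1.357638 − 1.358758) / 15 = 1.357563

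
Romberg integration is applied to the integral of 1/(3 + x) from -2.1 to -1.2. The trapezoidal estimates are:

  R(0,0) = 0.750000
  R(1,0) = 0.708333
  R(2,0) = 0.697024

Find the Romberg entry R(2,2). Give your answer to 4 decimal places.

0.6932

Richardson extrapolation on the trapezoidal column (denominator 4−1=3):
R(1,1) = 0.708333 + (0.708333 − 0.750000)/3 = 0.694444
R(2,1) = (4·0.697024 − 0.708333) / 3 = 0.693254
R(2,2) = (16·0.693254 − 0.694444) / 15 = 0.693175
(Column j=1 coincides with Simpson's rule on the same nodes.)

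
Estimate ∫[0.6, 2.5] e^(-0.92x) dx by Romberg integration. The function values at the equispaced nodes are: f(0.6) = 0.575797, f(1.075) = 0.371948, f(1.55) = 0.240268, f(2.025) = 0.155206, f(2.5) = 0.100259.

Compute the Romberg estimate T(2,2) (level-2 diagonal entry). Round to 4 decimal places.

T(0,0) (trapezoid, 1 panel, h=1.9000): 0.642253
T(1,0) (trapezoid, 2 panels, h=0.9500): 0.549381
T(2,0) (trapezoid, 4 panels, h=0.4750): 0.525089
T(1,1) = 0.549381 + (0.549381 − 0.642253)/3 = 0.518424
T(2,1) = 0.525089 + (0.525089 − 0.549381)/3 = 0.516992
T(2,2) = 0.516992 + (0.516992 − 0.518424)/15 = 0.516897

0.5169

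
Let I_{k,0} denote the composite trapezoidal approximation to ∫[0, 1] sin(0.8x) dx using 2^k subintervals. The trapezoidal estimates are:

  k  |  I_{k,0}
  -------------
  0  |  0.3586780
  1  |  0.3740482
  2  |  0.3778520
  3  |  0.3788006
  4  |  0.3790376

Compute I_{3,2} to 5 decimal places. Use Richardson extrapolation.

0.37912

I_{2,1} = (4·0.3778520 − 0.3740482) / 3 = 0.3791199
I_{3,1} = 0.3788006 + (0.3788006 − 0.3778520)/3 = 0.3791168
I_{3,2} = 0.3791168 + (0.3791168 − 0.3791199)/15 = 0.3791166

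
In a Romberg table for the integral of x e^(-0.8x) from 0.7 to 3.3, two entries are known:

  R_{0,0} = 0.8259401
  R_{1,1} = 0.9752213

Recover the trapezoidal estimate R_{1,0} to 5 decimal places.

0.93790

From R_{1,1} = (4·R_{1,0} − R_{0,0})/3, solve for R_{1,0}:
4·R_{1,0} = 3·0.9752213 + 0.8259401 = 3.7516040
R_{1,0} = 0.9379010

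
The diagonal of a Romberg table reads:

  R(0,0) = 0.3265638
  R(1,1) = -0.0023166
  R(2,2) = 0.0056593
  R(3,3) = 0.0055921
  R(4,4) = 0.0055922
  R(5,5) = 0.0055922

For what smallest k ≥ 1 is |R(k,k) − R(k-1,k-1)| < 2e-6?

k = 4

|R(1,1) − R(0,0)| = 0.3288804 ≥ 2e-6
|R(2,2) − R(1,1)| = 0.0079759 ≥ 2e-6
|R(3,3) − R(2,2)| = 0.0000672 ≥ 2e-6
|R(4,4) − R(3,3)| = 0.0000001 < 2e-6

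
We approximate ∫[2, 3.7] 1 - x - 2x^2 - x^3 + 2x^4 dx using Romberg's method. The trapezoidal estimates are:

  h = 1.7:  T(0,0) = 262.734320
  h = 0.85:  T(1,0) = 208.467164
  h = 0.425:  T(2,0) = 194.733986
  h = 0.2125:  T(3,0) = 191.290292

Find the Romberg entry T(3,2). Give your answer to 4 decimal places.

190.1415

Richardson extrapolation on the trapezoidal column (denominator 4−1=3):
T(2,1) = 194.733986 + (194.733986 − 208.467164)/3 = 190.156260
T(3,1) = 191.290292 + (191.290292 − 194.733986)/3 = 190.142394
T(3,2) = 190.142394 + (190.142394 − 190.156260)/15 = 190.141470
(Column j=1 coincides with Simpson's rule on the same nodes.)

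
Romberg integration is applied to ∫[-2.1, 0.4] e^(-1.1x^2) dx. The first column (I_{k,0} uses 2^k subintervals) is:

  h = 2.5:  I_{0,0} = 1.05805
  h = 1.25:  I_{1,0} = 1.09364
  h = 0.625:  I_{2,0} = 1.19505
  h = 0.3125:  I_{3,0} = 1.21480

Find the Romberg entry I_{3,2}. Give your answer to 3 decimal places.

1.221

Richardson extrapolation on the trapezoidal column (denominator 4−1=3):
I_{2,1} = 1.19505 + (1.19505 − 1.09364)/3 = 1.22885
I_{3,1} = 1.21480 + (1.21480 − 1.19505)/3 = 1.22138
I_{3,2} = (16·1.22138 − 1.22885) / 15 = 1.22088
(Column j=1 coincides with Simpson's rule on the same nodes.)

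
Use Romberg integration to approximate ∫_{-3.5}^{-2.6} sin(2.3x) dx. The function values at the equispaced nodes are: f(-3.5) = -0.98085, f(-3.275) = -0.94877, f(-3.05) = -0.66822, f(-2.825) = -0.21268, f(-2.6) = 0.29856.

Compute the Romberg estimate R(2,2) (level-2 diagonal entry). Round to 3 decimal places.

R(0,0) (trapezoid, 1 panel, h=0.9000): -0.30703
R(1,0) (trapezoid, 2 panels, h=0.4500): -0.45421
R(2,0) (trapezoid, 4 panels, h=0.2250): -0.48843
R(1,1) = -0.45421 + (-0.45421 − (-0.30703))/3 = -0.50327
R(2,1) = -0.48843 + (-0.48843 − (-0.45421))/3 = -0.49984
R(2,2) = -0.49984 + (-0.49984 − (-0.50327))/15 = -0.49961

-0.500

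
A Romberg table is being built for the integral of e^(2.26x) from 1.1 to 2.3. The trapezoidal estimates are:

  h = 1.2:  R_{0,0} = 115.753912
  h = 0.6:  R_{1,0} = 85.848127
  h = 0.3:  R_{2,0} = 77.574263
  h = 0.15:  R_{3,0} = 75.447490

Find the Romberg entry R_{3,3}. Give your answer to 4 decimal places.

74.7332

Richardson extrapolation on the trapezoidal column (denominator 4−1=3):
R_{1,1} = (4·85.848127 − 115.753912) / 3 = 75.879532
R_{2,1} = (4·77.574263 − 85.848127) / 3 = 74.816308
R_{3,1} = 75.447490 + (75.447490 − 77.574263)/3 = 74.738566
R_{2,2} = 74.816308 + (74.816308 − 75.879532)/15 = 74.745426
R_{3,2} = 74.738566 + (74.738566 − 74.816308)/15 = 74.733383
R_{3,3} = 74.733383 + (74.733383 − 74.745426)/63 = 74.733192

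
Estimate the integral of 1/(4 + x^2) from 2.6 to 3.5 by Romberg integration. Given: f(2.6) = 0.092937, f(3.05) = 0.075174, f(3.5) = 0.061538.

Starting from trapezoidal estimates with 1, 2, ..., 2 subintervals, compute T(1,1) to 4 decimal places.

T(0,0) (trapezoid, 1 panel, h=0.9000): 0.069514
T(1,0) (trapezoid, 2 panels, h=0.4500): 0.068585
T(1,1) = 0.068585 + (0.068585 − 0.069514)/3 = 0.068275

0.0683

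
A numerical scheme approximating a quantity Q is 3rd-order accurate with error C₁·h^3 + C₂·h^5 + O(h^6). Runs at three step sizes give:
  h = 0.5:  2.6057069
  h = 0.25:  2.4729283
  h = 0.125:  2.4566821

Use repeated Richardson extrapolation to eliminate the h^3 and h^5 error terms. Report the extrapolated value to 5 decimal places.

First eliminate the h^3 term (factor 2^3 = 8):
  B₁ = (8·2.4729283 − 2.6057069)/7 = 2.4539599
  B₂ = (8·2.4566821 − 2.4729283)/7 = 2.4543612
Then eliminate the h^5 term (factor 2^5 = 32):
  (32·2.4543612 − 2.4539599)/31 = 2.4543741

2.45437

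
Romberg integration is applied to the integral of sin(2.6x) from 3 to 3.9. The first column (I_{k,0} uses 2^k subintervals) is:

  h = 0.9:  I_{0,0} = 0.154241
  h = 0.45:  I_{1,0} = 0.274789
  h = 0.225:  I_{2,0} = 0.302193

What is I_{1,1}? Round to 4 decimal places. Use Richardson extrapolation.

0.3150

I_{1,1} = (4·0.274789 − 0.154241) / 3 = 0.314972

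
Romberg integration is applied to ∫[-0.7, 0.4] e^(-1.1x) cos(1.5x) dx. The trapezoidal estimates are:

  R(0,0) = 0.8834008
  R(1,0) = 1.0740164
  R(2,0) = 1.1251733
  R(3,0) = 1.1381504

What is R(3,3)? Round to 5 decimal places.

Richardson extrapolation on the trapezoidal column (denominator 4−1=3):
R(1,1) = 1.0740164 + (1.0740164 − 0.8834008)/3 = 1.1375549
R(2,1) = (4·1.1251733 − 1.0740164) / 3 = 1.1422256
R(3,1) = (4·1.1381504 − 1.1251733) / 3 = 1.1424761
R(2,2) = (16·1.1422256 − 1.1375549) / 15 = 1.1425370
R(3,2) = (16·1.1424761 − 1.1422256) / 15 = 1.1424928
R(3,3) = (64·1.1424928 − 1.1425370) / 63 = 1.1424921

1.14249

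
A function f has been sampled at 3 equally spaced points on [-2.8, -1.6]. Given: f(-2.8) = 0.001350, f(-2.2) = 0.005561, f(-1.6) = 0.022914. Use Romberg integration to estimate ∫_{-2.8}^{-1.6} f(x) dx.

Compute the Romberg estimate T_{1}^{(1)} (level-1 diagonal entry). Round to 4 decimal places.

0.0093

T_{0}^{(0)} (trapezoid, 1 panel, h=1.2000): 0.014558
T_{1}^{(0)} (trapezoid, 2 panels, h=0.6000): 0.010616
T_{1}^{(1)} = 0.010616 + (0.010616 − 0.014558)/3 = 0.009302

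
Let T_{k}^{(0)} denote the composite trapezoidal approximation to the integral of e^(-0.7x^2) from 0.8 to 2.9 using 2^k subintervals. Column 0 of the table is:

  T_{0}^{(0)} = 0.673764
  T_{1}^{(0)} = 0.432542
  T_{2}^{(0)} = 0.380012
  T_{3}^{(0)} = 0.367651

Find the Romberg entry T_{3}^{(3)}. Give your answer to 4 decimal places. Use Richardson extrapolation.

0.3636

T_{1}^{(1)} = 0.432542 + (0.432542 − 0.673764)/3 = 0.352135
T_{2}^{(1)} = (4·0.380012 − 0.432542) / 3 = 0.362502
T_{3}^{(1)} = (4·0.367651 − 0.380012) / 3 = 0.363531
T_{2}^{(2)} = 0.362502 + (0.362502 − 0.352135)/15 = 0.363193
T_{3}^{(2)} = 0.363531 + (0.363531 − 0.362502)/15 = 0.363600
T_{3}^{(3)} = 0.363600 + (0.363600 − 0.363193)/63 = 0.363606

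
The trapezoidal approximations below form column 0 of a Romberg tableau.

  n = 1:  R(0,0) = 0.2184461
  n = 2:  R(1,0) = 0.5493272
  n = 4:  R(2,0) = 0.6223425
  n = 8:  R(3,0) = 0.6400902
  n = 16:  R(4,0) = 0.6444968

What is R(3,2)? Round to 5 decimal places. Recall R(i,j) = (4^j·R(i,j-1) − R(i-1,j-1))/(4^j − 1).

R(2,1) = (4·0.6223425 − 0.5493272) / 3 = 0.6466809
R(3,1) = 0.6400902 + (0.6400902 − 0.6223425)/3 = 0.6460061
R(3,2) = 0.6460061 + (0.6460061 − 0.6466809)/15 = 0.6459611

0.64596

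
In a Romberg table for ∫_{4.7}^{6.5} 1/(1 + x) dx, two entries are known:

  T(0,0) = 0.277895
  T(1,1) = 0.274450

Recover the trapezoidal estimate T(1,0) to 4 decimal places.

From T(1,1) = (4·T(1,0) − T(0,0))/3, solve for T(1,0):
4·T(1,0) = 3·0.274450 + 0.277895 = 1.101245
T(1,0) = 0.275311

0.2753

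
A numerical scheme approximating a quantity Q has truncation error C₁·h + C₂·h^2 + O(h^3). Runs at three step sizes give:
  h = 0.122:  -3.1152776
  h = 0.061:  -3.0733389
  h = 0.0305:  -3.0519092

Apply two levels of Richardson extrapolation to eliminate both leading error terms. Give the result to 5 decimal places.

First eliminate the h term (factor 2^1 = 2):
  B₁ = (2·(-3.0733389) − (-3.1152776))/1 = -3.0314002
  B₂ = (2·(-3.0519092) − (-3.0733389))/1 = -3.0304795
Then eliminate the h^2 term (factor 2^2 = 4):
  (4·(-3.0304795) − (-3.0314002))/3 = -3.0301726

-3.03017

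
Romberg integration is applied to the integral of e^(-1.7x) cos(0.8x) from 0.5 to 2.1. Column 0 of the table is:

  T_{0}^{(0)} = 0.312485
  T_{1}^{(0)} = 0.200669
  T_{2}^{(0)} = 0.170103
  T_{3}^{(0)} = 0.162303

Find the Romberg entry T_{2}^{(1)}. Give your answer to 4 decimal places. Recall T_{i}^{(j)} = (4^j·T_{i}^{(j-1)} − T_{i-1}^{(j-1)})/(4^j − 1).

0.1599

Richardson extrapolation on the trapezoidal column (denominator 4−1=3):
T_{2}^{(1)} = 0.170103 + (0.170103 − 0.200669)/3 = 0.159914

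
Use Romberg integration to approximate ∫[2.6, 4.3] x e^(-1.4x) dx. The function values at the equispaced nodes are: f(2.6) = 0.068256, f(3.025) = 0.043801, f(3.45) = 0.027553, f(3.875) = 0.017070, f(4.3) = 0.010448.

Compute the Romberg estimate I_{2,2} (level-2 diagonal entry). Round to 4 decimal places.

0.0534

I_{0,0} (trapezoid, 1 panel, h=1.7000): 0.066898
I_{1,0} (trapezoid, 2 panels, h=0.8500): 0.056869
I_{2,0} (trapezoid, 4 panels, h=0.4250): 0.054305
I_{1,1} = 0.056869 + (0.056869 − 0.066898)/3 = 0.053526
I_{2,1} = 0.054305 + (0.054305 − 0.056869)/3 = 0.053450
I_{2,2} = 0.053450 + (0.053450 − 0.053526)/15 = 0.053445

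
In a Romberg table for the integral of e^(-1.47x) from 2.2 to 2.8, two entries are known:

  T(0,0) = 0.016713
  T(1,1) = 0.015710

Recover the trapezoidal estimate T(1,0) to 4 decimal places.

0.0160

From T(1,1) = (4·T(1,0) − T(0,0))/3, solve for T(1,0):
4·T(1,0) = 3·0.015710 + 0.016713 = 0.063843
T(1,0) = 0.015961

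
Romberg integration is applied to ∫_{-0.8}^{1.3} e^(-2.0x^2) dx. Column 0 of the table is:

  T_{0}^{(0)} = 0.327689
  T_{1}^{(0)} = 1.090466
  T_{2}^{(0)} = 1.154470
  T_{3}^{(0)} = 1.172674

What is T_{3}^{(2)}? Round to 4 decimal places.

1.1789

Richardson extrapolation on the trapezoidal column (denominator 4−1=3):
T_{2}^{(1)} = 1.154470 + (1.154470 − 1.090466)/3 = 1.175805
T_{3}^{(1)} = 1.172674 + (1.172674 − 1.154470)/3 = 1.178742
T_{3}^{(2)} = 1.178742 + (1.178742 − 1.175805)/15 = 1.178938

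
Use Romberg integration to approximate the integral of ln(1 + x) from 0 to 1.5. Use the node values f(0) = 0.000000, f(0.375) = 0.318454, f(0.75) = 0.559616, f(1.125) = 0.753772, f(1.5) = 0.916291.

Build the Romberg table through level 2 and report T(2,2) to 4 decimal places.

T(0,0) (trapezoid, 1 panel, h=1.5000): 0.687218
T(1,0) (trapezoid, 2 panels, h=0.7500): 0.763321
T(2,0) (trapezoid, 4 panels, h=0.3750): 0.783745
T(1,1) = 0.763321 + (0.763321 − 0.687218)/3 = 0.788689
T(2,1) = 0.783745 + (0.783745 − 0.763321)/3 = 0.790553
T(2,2) = 0.790553 + (0.790553 − 0.788689)/15 = 0.790677

0.7907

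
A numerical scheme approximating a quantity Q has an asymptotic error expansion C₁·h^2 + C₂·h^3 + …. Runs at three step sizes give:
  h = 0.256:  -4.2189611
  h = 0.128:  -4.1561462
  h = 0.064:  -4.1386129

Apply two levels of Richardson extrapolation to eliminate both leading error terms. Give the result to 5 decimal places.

First eliminate the h^2 term (factor 2^2 = 4):
  B₁ = (4·(-4.1561462) − (-4.2189611))/3 = -4.1352079
  B₂ = (4·(-4.1386129) − (-4.1561462))/3 = -4.1327685
Then eliminate the h^3 term (factor 2^3 = 8):
  (8·(-4.1327685) − (-4.1352079))/7 = -4.1324200

-4.13242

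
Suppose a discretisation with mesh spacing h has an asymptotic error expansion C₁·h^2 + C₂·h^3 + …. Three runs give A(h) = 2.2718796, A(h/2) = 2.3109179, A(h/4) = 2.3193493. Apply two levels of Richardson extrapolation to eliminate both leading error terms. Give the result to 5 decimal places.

2.32191

First eliminate the h^2 term (factor 2^2 = 4):
  B₁ = (4·2.3109179 − 2.2718796)/3 = 2.3239307
  B₂ = (4·2.3193493 − 2.3109179)/3 = 2.3221598
Then eliminate the h^3 term (factor 2^3 = 8):
  (8·2.3221598 − 2.3239307)/7 = 2.3219068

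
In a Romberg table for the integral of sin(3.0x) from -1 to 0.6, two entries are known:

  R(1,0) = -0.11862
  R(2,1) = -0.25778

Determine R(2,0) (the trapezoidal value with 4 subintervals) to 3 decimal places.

-0.223

From R(2,1) = (4·R(2,0) − R(1,0))/3, solve for R(2,0):
4·R(2,0) = 3·(-0.25778) + (-0.11862) = -0.89196
R(2,0) = -0.22299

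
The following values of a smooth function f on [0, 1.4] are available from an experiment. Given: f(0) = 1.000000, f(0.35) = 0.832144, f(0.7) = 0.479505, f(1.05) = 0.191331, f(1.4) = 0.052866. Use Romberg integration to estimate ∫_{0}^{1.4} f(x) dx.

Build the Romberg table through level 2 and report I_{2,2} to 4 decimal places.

I_{0,0} (trapezoid, 1 panel, h=1.4000): 0.737006
I_{1,0} (trapezoid, 2 panels, h=0.7000): 0.704157
I_{2,0} (trapezoid, 4 panels, h=0.3500): 0.710295
I_{1,1} = 0.704157 + (0.704157 − 0.737006)/3 = 0.693207
I_{2,1} = 0.710295 + (0.710295 − 0.704157)/3 = 0.712341
I_{2,2} = 0.712341 + (0.712341 − 0.693207)/15 = 0.713617

0.7136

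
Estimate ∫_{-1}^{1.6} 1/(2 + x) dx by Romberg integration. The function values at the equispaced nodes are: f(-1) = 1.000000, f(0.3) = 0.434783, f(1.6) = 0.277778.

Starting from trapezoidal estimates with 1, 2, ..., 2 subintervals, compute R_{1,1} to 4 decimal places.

1.3073

R_{0,0} (trapezoid, 1 panel, h=2.6000): 1.661111
R_{1,0} (trapezoid, 2 panels, h=1.3000): 1.395774
R_{1,1} = 1.395774 + (1.395774 − 1.661111)/3 = 1.307328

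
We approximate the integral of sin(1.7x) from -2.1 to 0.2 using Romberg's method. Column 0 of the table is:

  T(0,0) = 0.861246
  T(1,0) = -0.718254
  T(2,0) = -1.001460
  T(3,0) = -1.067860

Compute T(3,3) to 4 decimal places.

-1.0897

T(1,1) = (4·(-0.718254) − 0.861246) / 3 = -1.244754
T(2,1) = -1.001460 + (-1.001460 − (-0.718254))/3 = -1.095862
T(3,1) = (4·(-1.067860) − (-1.001460)) / 3 = -1.089993
T(2,2) = (16·(-1.095862) − (-1.244754)) / 15 = -1.085936
T(3,2) = (16·(-1.089993) − (-1.095862)) / 15 = -1.089602
T(3,3) = (64·(-1.089602) − (-1.085936)) / 63 = -1.089660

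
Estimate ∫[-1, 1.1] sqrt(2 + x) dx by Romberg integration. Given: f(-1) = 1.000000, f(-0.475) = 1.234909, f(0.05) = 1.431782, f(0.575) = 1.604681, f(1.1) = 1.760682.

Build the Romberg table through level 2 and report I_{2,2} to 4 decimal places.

I_{0,0} (trapezoid, 1 panel, h=2.1000): 2.898716
I_{1,0} (trapezoid, 2 panels, h=1.0500): 2.952729
I_{2,0} (trapezoid, 4 panels, h=0.5250): 2.967149
I_{1,1} = 2.952729 + (2.952729 − 2.898716)/3 = 2.970733
I_{2,1} = 2.967149 + (2.967149 − 2.952729)/3 = 2.971956
I_{2,2} = 2.971956 + (2.971956 − 2.970733)/15 = 2.972038

2.9720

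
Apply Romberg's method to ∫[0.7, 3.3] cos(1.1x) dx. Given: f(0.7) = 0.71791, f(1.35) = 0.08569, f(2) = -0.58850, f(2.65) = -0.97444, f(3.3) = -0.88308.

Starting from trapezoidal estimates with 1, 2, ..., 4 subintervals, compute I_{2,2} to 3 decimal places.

I_{0,0} (trapezoid, 1 panel, h=2.6000): -0.21472
I_{1,0} (trapezoid, 2 panels, h=1.3000): -0.87241
I_{2,0} (trapezoid, 4 panels, h=0.6500): -1.01389
I_{1,1} = -0.87241 + (-0.87241 − (-0.21472))/3 = -1.09164
I_{2,1} = -1.01389 + (-1.01389 − (-0.87241))/3 = -1.06105
I_{2,2} = -1.06105 + (-1.06105 − (-1.09164))/15 = -1.05901

-1.059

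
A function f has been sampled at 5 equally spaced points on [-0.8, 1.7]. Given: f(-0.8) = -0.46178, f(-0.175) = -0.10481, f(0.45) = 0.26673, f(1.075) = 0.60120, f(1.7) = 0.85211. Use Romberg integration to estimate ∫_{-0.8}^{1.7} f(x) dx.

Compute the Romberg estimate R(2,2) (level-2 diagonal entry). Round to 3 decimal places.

R(0,0) (trapezoid, 1 panel, h=2.5000): 0.48791
R(1,0) (trapezoid, 2 panels, h=1.2500): 0.57737
R(2,0) (trapezoid, 4 panels, h=0.6250): 0.59893
R(1,1) = 0.57737 + (0.57737 − 0.48791)/3 = 0.60719
R(2,1) = 0.59893 + (0.59893 − 0.57737)/3 = 0.60612
R(2,2) = 0.60612 + (0.60612 − 0.60719)/15 = 0.60605

0.606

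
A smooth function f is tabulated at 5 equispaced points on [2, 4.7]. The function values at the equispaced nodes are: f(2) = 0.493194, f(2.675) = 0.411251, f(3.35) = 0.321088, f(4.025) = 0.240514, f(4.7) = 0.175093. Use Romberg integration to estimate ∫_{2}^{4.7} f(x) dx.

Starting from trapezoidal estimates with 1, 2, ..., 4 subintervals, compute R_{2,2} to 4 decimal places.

R_{0,0} (trapezoid, 1 panel, h=2.7000): 0.902187
R_{1,0} (trapezoid, 2 panels, h=1.3500): 0.884563
R_{2,0} (trapezoid, 4 panels, h=0.6750): 0.882223
R_{1,1} = 0.884563 + (0.884563 − 0.902187)/3 = 0.878688
R_{2,1} = 0.882223 + (0.882223 − 0.884563)/3 = 0.881443
R_{2,2} = 0.881443 + (0.881443 − 0.878688)/15 = 0.881627

0.8816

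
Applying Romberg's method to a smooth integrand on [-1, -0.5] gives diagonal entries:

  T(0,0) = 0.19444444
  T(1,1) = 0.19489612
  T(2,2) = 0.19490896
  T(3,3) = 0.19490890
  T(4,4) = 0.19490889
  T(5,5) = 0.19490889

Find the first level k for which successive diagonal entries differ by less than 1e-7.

|T(1,1) − T(0,0)| = 0.00045168 ≥ 1e-7
|T(2,2) − T(1,1)| = 0.00001284 ≥ 1e-7
|T(3,3) − T(2,2)| = 0.00000006 < 1e-7

k = 3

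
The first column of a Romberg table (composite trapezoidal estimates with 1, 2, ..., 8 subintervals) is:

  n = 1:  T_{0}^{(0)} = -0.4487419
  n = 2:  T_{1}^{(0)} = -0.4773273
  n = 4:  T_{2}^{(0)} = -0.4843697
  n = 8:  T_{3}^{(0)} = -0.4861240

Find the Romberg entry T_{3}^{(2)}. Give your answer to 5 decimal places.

-0.48671

Richardson extrapolation on the trapezoidal column (denominator 4−1=3):
T_{2}^{(1)} = -0.4843697 + (-0.4843697 − (-0.4773273))/3 = -0.4867172
T_{3}^{(1)} = (4·(-0.4861240) − (-0.4843697)) / 3 = -0.4867088
T_{3}^{(2)} = -0.4867088 + (-0.4867088 − (-0.4867172))/15 = -0.4867082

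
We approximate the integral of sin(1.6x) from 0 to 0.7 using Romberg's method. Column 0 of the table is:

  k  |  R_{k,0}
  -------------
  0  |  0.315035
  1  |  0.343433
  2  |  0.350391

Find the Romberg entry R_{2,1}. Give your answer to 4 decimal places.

0.3527

Richardson extrapolation on the trapezoidal column (denominator 4−1=3):
R_{2,1} = (4·0.350391 − 0.343433) / 3 = 0.352710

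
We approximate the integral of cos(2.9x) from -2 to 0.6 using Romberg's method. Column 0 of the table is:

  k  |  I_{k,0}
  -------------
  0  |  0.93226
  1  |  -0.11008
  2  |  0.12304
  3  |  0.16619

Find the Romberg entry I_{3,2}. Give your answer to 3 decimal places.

0.179

I_{2,1} = (4·0.12304 − (-0.11008)) / 3 = 0.20075
I_{3,1} = 0.16619 + (0.16619 − 0.12304)/3 = 0.18057
I_{3,2} = 0.18057 + (0.18057 − 0.20075)/15 = 0.17922
(Column j=1 coincides with Simpson's rule on the same nodes.)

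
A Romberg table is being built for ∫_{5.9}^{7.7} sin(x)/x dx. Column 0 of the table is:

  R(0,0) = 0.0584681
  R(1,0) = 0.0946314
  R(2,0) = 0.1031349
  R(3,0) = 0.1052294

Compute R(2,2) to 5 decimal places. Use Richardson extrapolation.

Richardson extrapolation on the trapezoidal column (denominator 4−1=3):
R(1,1) = 0.0946314 + (0.0946314 − 0.0584681)/3 = 0.1066858
R(2,1) = 0.1031349 + (0.1031349 − 0.0946314)/3 = 0.1059694
R(2,2) = 0.1059694 + (0.1059694 − 0.1066858)/15 = 0.1059216

0.10592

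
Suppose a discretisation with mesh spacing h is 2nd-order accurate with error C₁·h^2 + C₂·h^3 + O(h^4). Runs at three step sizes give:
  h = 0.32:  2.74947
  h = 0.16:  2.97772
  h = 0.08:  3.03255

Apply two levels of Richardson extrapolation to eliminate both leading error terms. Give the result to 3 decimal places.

3.050

First eliminate the h^2 term (factor 2^2 = 4):
  B₁ = (4·2.97772 − 2.74947)/3 = 3.05380
  B₂ = (4·3.03255 − 2.97772)/3 = 3.05083
Then eliminate the h^3 term (factor 2^3 = 8):
  (8·3.05083 − 3.05380)/7 = 3.05041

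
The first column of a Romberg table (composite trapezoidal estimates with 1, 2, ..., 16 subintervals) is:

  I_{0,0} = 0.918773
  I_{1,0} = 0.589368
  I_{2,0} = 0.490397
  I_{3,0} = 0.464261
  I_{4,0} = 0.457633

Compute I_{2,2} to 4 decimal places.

0.4559

I_{1,1} = (4·0.589368 − 0.918773) / 3 = 0.479566
I_{2,1} = (4·0.490397 − 0.589368) / 3 = 0.457407
I_{2,2} = 0.457407 + (0.457407 − 0.479566)/15 = 0.455930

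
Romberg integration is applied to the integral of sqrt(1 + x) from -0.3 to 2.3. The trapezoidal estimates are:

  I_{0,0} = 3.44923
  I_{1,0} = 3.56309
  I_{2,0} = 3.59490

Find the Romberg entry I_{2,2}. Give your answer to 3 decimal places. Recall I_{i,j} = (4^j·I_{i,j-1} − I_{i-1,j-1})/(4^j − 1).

3.606

Richardson extrapolation on the trapezoidal column (denominator 4−1=3):
I_{1,1} = 3.56309 + (3.56309 − 3.44923)/3 = 3.60104
I_{2,1} = (4·3.59490 − 3.56309) / 3 = 3.60550
I_{2,2} = (16·3.60550 − 3.60104) / 15 = 3.60580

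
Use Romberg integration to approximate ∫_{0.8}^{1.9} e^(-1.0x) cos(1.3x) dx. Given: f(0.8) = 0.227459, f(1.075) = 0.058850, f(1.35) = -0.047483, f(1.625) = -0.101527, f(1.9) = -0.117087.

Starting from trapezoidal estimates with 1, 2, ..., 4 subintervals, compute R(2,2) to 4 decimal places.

-0.0142

R(0,0) (trapezoid, 1 panel, h=1.1000): 0.060705
R(1,0) (trapezoid, 2 panels, h=0.5500): 0.004237
R(2,0) (trapezoid, 4 panels, h=0.2750): -0.009618
R(1,1) = 0.004237 + (0.004237 − 0.060705)/3 = -0.014586
R(2,1) = -0.009618 + (-0.009618 − 0.004237)/3 = -0.014236
R(2,2) = -0.014236 + (-0.014236 − (-0.014586))/15 = -0.014213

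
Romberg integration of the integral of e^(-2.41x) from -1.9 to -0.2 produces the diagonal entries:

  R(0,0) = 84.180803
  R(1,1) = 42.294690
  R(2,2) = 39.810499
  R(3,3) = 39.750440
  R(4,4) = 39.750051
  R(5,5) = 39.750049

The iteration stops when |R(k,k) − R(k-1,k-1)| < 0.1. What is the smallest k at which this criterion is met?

k = 3

|R(1,1) − R(0,0)| = 41.886113 ≥ 0.1
|R(2,2) − R(1,1)| = 2.484191 ≥ 0.1
|R(3,3) − R(2,2)| = 0.060059 < 0.1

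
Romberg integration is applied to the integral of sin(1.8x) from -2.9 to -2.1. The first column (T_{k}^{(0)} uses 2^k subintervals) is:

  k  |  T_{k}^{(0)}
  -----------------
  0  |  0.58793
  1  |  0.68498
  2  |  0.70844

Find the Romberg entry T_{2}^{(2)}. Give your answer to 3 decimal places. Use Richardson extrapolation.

0.716

T_{1}^{(1)} = 0.68498 + (0.68498 − 0.58793)/3 = 0.71733
T_{2}^{(1)} = 0.70844 + (0.70844 − 0.68498)/3 = 0.71626
T_{2}^{(2)} = (16·0.71626 − 0.71733) / 15 = 0.71619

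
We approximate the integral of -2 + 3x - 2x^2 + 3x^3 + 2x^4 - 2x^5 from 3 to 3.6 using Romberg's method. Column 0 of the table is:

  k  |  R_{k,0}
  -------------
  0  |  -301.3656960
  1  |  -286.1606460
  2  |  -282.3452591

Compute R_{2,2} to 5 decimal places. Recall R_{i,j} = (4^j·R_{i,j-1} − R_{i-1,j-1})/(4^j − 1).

Richardson extrapolation on the trapezoidal column (denominator 4−1=3):
R_{1,1} = (4·(-286.1606460) − (-301.3656960)) / 3 = -281.0922960
R_{2,1} = -282.3452591 + (-282.3452591 − (-286.1606460))/3 = -281.0734635
R_{2,2} = (16·(-281.0734635) − (-281.0922960)) / 15 = -281.0722080

-281.07221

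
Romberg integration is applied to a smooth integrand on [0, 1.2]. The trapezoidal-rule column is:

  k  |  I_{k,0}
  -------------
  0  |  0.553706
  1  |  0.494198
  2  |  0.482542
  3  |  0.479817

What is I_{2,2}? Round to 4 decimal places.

I_{1,1} = 0.494198 + (0.494198 − 0.553706)/3 = 0.474362
I_{2,1} = 0.482542 + (0.482542 − 0.494198)/3 = 0.478657
I_{2,2} = (16·0.478657 − 0.474362) / 15 = 0.478943
(Column j=1 coincides with Simpson's rule on the same nodes.)

0.4789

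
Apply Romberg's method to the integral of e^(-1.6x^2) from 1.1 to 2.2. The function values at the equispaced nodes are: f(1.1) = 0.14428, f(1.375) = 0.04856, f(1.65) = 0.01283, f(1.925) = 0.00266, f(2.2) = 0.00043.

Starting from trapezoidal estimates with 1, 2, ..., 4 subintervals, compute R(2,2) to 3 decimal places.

0.034

R(0,0) (trapezoid, 1 panel, h=1.1000): 0.07959
R(1,0) (trapezoid, 2 panels, h=0.5500): 0.04685
R(2,0) (trapezoid, 4 panels, h=0.2750): 0.03751
R(1,1) = 0.04685 + (0.04685 − 0.07959)/3 = 0.03594
R(2,1) = 0.03751 + (0.03751 − 0.04685)/3 = 0.03440
R(2,2) = 0.03440 + (0.03440 − 0.03594)/15 = 0.03430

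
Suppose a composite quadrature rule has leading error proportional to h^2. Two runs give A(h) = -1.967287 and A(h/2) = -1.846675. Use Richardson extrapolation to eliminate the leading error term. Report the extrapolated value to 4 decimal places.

-1.8065

The leading error scales as h^2; refining by a factor of 2 reduces it by 2^2 = 4.
Extrapolated value = (4·A(h/2) − A(h)) / (4 − 1)
= (4·(-1.846675) − (-1.967287)) / 3
= -5.419413 / 3 = -1.806471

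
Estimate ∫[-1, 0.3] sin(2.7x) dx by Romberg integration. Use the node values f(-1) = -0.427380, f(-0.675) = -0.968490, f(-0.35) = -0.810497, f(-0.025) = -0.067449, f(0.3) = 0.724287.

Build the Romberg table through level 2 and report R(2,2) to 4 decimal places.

R(0,0) (trapezoid, 1 panel, h=1.3000): 0.192990
R(1,0) (trapezoid, 2 panels, h=0.6500): -0.430328
R(2,0) (trapezoid, 4 panels, h=0.3250): -0.551844
R(1,1) = -0.430328 + (-0.430328 − 0.192990)/3 = -0.638101
R(2,1) = -0.551844 + (-0.551844 − (-0.430328))/3 = -0.592349
R(2,2) = -0.592349 + (-0.592349 − (-0.638101))/15 = -0.589299

-0.5893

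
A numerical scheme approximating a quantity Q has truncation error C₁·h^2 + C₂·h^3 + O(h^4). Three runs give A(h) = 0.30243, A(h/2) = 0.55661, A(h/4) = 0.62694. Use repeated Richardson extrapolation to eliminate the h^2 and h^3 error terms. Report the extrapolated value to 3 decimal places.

First eliminate the h^2 term (factor 2^2 = 4):
  B₁ = (4·0.55661 − 0.30243)/3 = 0.64134
  B₂ = (4·0.62694 − 0.55661)/3 = 0.65038
Then eliminate the h^3 term (factor 2^3 = 8):
  (8·0.65038 − 0.64134)/7 = 0.65167

0.652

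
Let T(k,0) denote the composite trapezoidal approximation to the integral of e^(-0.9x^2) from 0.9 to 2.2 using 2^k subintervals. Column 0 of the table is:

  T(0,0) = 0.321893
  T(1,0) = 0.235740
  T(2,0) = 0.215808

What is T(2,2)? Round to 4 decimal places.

0.2093

Richardson extrapolation on the trapezoidal column (denominator 4−1=3):
T(1,1) = 0.235740 + (0.235740 − 0.321893)/3 = 0.207022
T(2,1) = (4·0.215808 − 0.235740) / 3 = 0.209164
T(2,2) = 0.209164 + (0.209164 − 0.207022)/15 = 0.209307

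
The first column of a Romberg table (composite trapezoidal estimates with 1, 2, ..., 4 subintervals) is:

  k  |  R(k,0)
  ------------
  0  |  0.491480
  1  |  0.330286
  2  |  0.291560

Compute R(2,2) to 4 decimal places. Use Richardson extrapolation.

R(1,1) = (4·0.330286 − 0.491480) / 3 = 0.276555
R(2,1) = 0.291560 + (0.291560 − 0.330286)/3 = 0.278651
R(2,2) = 0.278651 + (0.278651 − 0.276555)/15 = 0.278791

0.2788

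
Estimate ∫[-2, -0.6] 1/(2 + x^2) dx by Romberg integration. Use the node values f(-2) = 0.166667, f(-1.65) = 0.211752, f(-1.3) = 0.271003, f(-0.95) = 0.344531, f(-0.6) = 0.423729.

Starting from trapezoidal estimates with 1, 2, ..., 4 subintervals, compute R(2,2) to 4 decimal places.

R(0,0) (trapezoid, 1 panel, h=1.4000): 0.413277
R(1,0) (trapezoid, 2 panels, h=0.7000): 0.396341
R(2,0) (trapezoid, 4 panels, h=0.3500): 0.392869
R(1,1) = 0.396341 + (0.396341 − 0.413277)/3 = 0.390696
R(2,1) = 0.392869 + (0.392869 − 0.396341)/3 = 0.391712
R(2,2) = 0.391712 + (0.391712 − 0.390696)/15 = 0.391780

0.3918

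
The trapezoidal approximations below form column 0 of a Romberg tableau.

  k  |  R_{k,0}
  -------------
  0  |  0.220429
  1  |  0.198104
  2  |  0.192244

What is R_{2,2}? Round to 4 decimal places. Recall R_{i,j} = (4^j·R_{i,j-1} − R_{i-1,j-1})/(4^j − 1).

R_{1,1} = 0.198104 + (0.198104 − 0.220429)/3 = 0.190662
R_{2,1} = 0.192244 + (0.192244 − 0.198104)/3 = 0.190291
R_{2,2} = (16·0.190291 − 0.190662) / 15 = 0.190266

0.1903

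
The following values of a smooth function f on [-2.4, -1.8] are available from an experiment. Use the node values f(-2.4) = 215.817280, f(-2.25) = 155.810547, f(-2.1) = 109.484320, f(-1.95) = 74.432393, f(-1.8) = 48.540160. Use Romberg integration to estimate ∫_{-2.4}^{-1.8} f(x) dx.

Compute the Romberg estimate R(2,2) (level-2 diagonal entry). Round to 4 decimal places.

70.2139

R(0,0) (trapezoid, 1 panel, h=0.6000): 79.307232
R(1,0) (trapezoid, 2 panels, h=0.3000): 72.498912
R(2,0) (trapezoid, 4 panels, h=0.1500): 70.785897
R(1,1) = 72.498912 + (72.498912 − 79.307232)/3 = 70.229472
R(2,1) = 70.785897 + (70.785897 − 72.498912)/3 = 70.214892
R(2,2) = 70.214892 + (70.214892 − 70.229472)/15 = 70.213920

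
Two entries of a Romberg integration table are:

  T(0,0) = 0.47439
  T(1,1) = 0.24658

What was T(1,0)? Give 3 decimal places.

From T(1,1) = (4·T(1,0) − T(0,0))/3, solve for T(1,0):
4·T(1,0) = 3·0.24658 + 0.47439 = 1.21413
T(1,0) = 0.30353

0.304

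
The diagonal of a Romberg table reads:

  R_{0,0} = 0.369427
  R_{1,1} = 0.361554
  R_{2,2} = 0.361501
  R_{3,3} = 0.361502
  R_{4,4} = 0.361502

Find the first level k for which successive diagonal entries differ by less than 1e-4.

k = 2

|R_{1,1} − R_{0,0}| = 0.007873 ≥ 1e-4
|R_{2,2} − R_{1,1}| = 0.000053 < 1e-4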